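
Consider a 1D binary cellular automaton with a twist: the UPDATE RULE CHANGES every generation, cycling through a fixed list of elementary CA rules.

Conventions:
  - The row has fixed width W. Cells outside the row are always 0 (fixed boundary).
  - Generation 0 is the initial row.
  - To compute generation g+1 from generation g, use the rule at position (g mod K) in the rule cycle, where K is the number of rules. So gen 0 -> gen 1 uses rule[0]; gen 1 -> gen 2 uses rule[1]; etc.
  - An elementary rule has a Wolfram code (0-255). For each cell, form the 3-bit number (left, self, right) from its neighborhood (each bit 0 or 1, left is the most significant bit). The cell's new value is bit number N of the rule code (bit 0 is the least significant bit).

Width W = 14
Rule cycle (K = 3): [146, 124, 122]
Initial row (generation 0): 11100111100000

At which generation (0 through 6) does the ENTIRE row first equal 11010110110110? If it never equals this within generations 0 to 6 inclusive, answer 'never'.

Answer: never

Derivation:
Gen 0: 11100111100000
Gen 1 (rule 146): 01011011010000
Gen 2 (rule 124): 01111111111000
Gen 3 (rule 122): 11000000001100
Gen 4 (rule 146): 00100000010010
Gen 5 (rule 124): 00110000011011
Gen 6 (rule 122): 01111000111111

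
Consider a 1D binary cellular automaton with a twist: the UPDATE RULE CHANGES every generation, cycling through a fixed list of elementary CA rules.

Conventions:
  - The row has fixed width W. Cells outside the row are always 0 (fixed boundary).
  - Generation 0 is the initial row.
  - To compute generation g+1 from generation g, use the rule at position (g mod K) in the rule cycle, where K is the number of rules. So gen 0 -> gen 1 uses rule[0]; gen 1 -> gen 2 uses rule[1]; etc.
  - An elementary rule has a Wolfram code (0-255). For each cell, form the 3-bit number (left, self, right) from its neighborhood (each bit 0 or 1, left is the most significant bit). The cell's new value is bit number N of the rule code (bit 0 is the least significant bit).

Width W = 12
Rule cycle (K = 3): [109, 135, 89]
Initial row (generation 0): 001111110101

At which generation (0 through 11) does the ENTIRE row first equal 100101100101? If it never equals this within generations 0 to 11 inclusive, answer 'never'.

Gen 0: 001111110101
Gen 1 (rule 109): 101000011111
Gen 2 (rule 135): 101011101110
Gen 3 (rule 89): 000010101011
Gen 4 (rule 109): 111011111111
Gen 5 (rule 135): 010001111110
Gen 6 (rule 89): 001101000011
Gen 7 (rule 109): 101111011011
Gen 8 (rule 135): 100110000000
Gen 9 (rule 89): 010111111111
Gen 10 (rule 109): 011100000001
Gen 11 (rule 135): 101001111111

Answer: never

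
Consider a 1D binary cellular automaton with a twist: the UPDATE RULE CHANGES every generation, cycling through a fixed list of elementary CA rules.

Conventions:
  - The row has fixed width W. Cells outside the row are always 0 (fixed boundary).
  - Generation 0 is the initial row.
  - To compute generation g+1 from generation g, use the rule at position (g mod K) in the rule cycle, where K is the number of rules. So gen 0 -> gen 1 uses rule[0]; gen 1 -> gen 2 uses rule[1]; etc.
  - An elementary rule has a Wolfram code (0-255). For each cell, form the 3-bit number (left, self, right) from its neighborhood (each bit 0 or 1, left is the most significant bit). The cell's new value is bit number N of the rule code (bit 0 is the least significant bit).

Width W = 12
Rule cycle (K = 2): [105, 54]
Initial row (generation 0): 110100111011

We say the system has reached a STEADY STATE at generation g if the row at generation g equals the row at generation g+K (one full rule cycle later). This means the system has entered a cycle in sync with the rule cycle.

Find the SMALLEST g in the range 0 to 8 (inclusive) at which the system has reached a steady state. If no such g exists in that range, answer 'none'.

Gen 0: 110100111011
Gen 1 (rule 105): 111000101111
Gen 2 (rule 54): 000101110000
Gen 3 (rule 105): 110011010111
Gen 4 (rule 54): 001100111000
Gen 5 (rule 105): 101100101011
Gen 6 (rule 54): 110011111100
Gen 7 (rule 105): 110010000101
Gen 8 (rule 54): 001111001111
Gen 9 (rule 105): 101001001001
Gen 10 (rule 54): 111111111111

Answer: none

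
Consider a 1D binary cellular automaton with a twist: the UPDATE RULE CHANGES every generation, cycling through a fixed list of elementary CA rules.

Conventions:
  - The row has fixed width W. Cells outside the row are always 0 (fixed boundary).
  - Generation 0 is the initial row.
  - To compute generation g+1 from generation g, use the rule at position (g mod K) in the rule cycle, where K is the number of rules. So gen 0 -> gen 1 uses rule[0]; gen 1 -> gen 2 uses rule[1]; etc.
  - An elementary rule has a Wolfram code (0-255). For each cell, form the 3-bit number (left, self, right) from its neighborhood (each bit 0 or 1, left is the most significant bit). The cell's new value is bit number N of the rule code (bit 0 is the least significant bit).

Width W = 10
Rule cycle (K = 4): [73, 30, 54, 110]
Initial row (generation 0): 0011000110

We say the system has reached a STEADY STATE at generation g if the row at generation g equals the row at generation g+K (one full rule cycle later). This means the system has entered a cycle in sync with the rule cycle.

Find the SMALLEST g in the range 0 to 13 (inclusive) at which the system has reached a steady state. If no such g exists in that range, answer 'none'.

Gen 0: 0011000110
Gen 1 (rule 73): 1011010110
Gen 2 (rule 30): 1010010101
Gen 3 (rule 54): 1111111111
Gen 4 (rule 110): 1000000001
Gen 5 (rule 73): 0011111100
Gen 6 (rule 30): 0110000010
Gen 7 (rule 54): 1001000111
Gen 8 (rule 110): 1011001101
Gen 9 (rule 73): 0011001100
Gen 10 (rule 30): 0110111010
Gen 11 (rule 54): 1001000111
Gen 12 (rule 110): 1011001101
Gen 13 (rule 73): 0011001100
Gen 14 (rule 30): 0110111010
Gen 15 (rule 54): 1001000111
Gen 16 (rule 110): 1011001101
Gen 17 (rule 73): 0011001100

Answer: 7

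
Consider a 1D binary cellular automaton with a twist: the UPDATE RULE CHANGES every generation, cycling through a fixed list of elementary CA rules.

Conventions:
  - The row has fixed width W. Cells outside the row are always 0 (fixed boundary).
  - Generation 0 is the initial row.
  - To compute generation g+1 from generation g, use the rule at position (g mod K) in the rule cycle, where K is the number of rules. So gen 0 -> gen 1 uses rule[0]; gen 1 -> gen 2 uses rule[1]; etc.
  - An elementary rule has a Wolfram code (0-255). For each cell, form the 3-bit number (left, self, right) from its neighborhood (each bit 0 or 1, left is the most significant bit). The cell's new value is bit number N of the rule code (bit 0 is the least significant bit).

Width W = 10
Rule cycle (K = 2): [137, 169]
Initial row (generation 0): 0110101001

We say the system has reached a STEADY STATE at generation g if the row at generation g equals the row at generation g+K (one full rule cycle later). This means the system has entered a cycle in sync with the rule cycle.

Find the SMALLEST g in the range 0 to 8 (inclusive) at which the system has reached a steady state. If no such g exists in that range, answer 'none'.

Gen 0: 0110101001
Gen 1 (rule 137): 0100000000
Gen 2 (rule 169): 0001111111
Gen 3 (rule 137): 1101111110
Gen 4 (rule 169): 1011111100
Gen 5 (rule 137): 0011111001
Gen 6 (rule 169): 1011110000
Gen 7 (rule 137): 0011100111
Gen 8 (rule 169): 1011000110
Gen 9 (rule 137): 0010010100
Gen 10 (rule 169): 1000001001

Answer: none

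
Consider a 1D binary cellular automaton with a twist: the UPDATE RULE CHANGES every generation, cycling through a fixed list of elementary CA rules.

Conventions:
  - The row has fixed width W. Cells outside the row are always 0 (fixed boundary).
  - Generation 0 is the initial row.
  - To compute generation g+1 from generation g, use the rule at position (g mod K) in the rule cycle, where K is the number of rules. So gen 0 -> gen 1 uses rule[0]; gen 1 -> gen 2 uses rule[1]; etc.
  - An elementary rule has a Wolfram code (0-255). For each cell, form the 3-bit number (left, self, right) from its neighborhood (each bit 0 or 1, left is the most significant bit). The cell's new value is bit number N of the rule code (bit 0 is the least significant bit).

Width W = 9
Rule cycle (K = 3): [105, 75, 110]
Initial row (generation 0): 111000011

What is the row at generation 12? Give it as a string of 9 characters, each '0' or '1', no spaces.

Answer: 011000010

Derivation:
Gen 0: 111000011
Gen 1 (rule 105): 101011011
Gen 2 (rule 75): 000011011
Gen 3 (rule 110): 000111111
Gen 4 (rule 105): 110100001
Gen 5 (rule 75): 110001110
Gen 6 (rule 110): 110011010
Gen 7 (rule 105): 110011100
Gen 8 (rule 75): 110110101
Gen 9 (rule 110): 111111111
Gen 10 (rule 105): 100000001
Gen 11 (rule 75): 001111110
Gen 12 (rule 110): 011000010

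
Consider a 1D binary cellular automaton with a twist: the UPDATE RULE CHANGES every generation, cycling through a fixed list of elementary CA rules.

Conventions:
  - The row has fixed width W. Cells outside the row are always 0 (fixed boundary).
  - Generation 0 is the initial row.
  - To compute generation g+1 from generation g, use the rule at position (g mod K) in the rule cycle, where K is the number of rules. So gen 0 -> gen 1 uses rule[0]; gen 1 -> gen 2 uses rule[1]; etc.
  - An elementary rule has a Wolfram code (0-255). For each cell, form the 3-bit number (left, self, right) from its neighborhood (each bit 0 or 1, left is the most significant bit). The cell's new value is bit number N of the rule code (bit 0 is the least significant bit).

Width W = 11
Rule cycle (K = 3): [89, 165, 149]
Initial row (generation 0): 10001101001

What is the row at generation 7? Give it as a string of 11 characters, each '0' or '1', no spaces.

Answer: 01100001001

Derivation:
Gen 0: 10001101001
Gen 1 (rule 89): 01101100100
Gen 2 (rule 165): 00010000101
Gen 3 (rule 149): 11011110101
Gen 4 (rule 89): 11010010000
Gen 5 (rule 165): 00110010111
Gen 6 (rule 149): 10001010010
Gen 7 (rule 89): 01100001001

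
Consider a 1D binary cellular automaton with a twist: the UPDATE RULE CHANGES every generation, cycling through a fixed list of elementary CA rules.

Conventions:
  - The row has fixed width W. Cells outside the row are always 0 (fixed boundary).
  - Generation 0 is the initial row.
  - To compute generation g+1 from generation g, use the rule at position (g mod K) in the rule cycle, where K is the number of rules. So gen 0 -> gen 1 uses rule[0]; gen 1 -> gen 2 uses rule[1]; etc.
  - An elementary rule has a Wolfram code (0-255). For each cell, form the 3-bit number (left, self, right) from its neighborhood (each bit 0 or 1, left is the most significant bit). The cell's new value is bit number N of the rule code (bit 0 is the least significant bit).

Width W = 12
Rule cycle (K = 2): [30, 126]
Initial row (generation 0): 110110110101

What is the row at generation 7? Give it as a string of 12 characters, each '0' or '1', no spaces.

Gen 0: 110110110101
Gen 1 (rule 30): 100100100101
Gen 2 (rule 126): 111111111111
Gen 3 (rule 30): 100000000000
Gen 4 (rule 126): 110000000000
Gen 5 (rule 30): 101000000000
Gen 6 (rule 126): 111100000000
Gen 7 (rule 30): 100010000000

Answer: 100010000000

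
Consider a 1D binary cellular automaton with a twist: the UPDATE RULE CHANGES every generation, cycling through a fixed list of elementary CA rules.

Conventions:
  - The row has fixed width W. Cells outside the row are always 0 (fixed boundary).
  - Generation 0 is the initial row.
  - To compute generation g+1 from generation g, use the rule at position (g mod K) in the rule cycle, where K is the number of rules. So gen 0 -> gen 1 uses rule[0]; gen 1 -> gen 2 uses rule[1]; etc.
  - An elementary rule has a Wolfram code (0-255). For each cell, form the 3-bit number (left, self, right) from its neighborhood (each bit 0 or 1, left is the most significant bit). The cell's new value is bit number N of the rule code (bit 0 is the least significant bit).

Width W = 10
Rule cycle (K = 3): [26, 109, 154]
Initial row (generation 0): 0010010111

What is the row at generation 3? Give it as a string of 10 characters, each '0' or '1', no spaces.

Answer: 1111011000

Derivation:
Gen 0: 0010010111
Gen 1 (rule 26): 0101100100
Gen 2 (rule 109): 0111100101
Gen 3 (rule 154): 1111011000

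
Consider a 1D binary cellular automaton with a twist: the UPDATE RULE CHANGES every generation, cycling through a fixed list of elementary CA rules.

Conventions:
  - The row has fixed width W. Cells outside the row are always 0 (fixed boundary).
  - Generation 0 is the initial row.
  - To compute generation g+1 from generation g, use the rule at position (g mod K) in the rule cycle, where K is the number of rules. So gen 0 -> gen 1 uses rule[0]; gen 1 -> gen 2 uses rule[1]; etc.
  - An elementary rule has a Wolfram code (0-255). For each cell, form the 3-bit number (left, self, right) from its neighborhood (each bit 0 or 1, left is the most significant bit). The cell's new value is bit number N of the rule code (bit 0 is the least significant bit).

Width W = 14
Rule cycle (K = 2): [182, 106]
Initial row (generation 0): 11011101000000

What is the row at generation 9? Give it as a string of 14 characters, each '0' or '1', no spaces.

Answer: 01110111001110

Derivation:
Gen 0: 11011101000000
Gen 1 (rule 182): 00101011100000
Gen 2 (rule 106): 01010110100000
Gen 3 (rule 182): 11111001110000
Gen 4 (rule 106): 10001011010000
Gen 5 (rule 182): 11011100111000
Gen 6 (rule 106): 11110101101000
Gen 7 (rule 182): 01101110011100
Gen 8 (rule 106): 11111010110100
Gen 9 (rule 182): 01110111001110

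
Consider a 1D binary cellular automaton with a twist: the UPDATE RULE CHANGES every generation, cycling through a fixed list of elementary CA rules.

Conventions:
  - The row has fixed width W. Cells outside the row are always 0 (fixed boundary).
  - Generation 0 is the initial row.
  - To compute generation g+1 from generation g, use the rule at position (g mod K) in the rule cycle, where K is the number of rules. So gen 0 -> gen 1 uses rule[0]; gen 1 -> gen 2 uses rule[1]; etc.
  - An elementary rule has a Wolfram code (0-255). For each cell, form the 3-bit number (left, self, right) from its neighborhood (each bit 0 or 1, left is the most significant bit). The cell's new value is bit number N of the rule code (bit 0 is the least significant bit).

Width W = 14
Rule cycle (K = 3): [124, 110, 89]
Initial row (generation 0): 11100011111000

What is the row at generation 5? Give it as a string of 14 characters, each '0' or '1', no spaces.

Gen 0: 11100011111000
Gen 1 (rule 124): 10110010001100
Gen 2 (rule 110): 11110110011100
Gen 3 (rule 89): 10010111010111
Gen 4 (rule 124): 11011101111101
Gen 5 (rule 110): 11110111000111

Answer: 11110111000111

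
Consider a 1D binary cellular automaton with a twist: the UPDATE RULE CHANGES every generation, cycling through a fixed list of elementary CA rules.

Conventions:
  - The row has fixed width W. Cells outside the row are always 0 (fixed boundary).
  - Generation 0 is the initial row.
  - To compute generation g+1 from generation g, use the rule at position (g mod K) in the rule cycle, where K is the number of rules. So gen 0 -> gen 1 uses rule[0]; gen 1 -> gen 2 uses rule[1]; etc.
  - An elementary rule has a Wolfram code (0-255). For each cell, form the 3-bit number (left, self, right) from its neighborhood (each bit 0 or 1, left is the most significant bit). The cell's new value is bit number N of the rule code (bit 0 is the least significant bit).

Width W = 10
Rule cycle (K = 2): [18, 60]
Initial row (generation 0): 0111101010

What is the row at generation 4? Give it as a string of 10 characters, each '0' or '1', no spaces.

Answer: 0011000011

Derivation:
Gen 0: 0111101010
Gen 1 (rule 18): 1000000001
Gen 2 (rule 60): 1100000001
Gen 3 (rule 18): 0010000010
Gen 4 (rule 60): 0011000011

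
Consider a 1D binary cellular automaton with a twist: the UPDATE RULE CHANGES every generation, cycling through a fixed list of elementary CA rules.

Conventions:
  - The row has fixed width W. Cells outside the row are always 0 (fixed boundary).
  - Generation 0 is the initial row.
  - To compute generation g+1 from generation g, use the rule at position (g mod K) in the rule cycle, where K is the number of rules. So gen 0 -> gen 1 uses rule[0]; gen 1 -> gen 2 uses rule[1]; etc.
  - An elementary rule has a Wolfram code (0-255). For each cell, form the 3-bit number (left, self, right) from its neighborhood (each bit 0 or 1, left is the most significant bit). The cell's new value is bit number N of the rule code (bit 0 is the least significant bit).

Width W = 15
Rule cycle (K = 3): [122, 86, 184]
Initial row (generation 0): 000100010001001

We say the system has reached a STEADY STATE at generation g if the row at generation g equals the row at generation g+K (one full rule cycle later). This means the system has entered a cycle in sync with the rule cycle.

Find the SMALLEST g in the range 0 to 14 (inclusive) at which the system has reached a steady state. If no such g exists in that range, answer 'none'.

Gen 0: 000100010001001
Gen 1 (rule 122): 001010101010110
Gen 2 (rule 86): 011010101010011
Gen 3 (rule 184): 010101010101010
Gen 4 (rule 122): 101010101010101
Gen 5 (rule 86): 101010101010101
Gen 6 (rule 184): 010101010101010
Gen 7 (rule 122): 101010101010101
Gen 8 (rule 86): 101010101010101
Gen 9 (rule 184): 010101010101010
Gen 10 (rule 122): 101010101010101
Gen 11 (rule 86): 101010101010101
Gen 12 (rule 184): 010101010101010
Gen 13 (rule 122): 101010101010101
Gen 14 (rule 86): 101010101010101
Gen 15 (rule 184): 010101010101010
Gen 16 (rule 122): 101010101010101
Gen 17 (rule 86): 101010101010101

Answer: 3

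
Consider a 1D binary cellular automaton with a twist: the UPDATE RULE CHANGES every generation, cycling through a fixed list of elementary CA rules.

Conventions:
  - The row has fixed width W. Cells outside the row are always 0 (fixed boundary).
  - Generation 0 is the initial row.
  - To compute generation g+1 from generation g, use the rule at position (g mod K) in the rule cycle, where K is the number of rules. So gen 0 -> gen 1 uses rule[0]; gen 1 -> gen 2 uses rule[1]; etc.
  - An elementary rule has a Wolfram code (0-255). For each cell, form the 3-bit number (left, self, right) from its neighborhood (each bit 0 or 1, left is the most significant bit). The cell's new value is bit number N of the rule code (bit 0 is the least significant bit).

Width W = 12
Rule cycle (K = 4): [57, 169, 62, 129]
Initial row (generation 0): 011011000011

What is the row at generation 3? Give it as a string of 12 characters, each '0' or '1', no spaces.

Answer: 011011001110

Derivation:
Gen 0: 011011000011
Gen 1 (rule 57): 010110111010
Gen 2 (rule 169): 001101110100
Gen 3 (rule 62): 011011001110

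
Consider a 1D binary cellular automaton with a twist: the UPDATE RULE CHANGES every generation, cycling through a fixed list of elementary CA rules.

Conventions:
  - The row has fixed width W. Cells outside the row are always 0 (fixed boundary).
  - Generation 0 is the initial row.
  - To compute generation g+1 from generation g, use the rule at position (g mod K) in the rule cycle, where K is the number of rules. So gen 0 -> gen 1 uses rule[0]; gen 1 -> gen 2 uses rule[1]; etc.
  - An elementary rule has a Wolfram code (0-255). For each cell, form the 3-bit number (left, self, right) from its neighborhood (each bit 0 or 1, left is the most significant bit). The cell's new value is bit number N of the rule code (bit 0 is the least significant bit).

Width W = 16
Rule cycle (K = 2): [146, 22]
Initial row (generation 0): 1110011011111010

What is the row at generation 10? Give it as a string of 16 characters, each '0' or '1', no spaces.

Answer: 1011000000011100

Derivation:
Gen 0: 1110011011111010
Gen 1 (rule 146): 0101100001110001
Gen 2 (rule 22): 1100010010001011
Gen 3 (rule 146): 0010101101010000
Gen 4 (rule 22): 0110100001011000
Gen 5 (rule 146): 1000010010000100
Gen 6 (rule 22): 1100111111001110
Gen 7 (rule 146): 0011011110110101
Gen 8 (rule 22): 0100000000000101
Gen 9 (rule 146): 1010000000001000
Gen 10 (rule 22): 1011000000011100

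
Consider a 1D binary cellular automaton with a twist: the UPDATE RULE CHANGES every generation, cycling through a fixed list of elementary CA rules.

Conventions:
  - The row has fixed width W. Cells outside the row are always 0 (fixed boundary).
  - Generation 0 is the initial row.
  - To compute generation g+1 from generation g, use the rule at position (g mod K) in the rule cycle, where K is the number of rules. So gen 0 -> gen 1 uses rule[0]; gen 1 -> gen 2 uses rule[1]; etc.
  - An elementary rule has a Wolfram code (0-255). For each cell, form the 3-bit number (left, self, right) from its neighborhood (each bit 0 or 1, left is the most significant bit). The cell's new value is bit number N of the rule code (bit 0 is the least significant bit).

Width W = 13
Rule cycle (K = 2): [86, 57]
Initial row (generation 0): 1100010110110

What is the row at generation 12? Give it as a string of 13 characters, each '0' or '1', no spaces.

Gen 0: 1100010110110
Gen 1 (rule 86): 0110110010011
Gen 2 (rule 57): 0101101001010
Gen 3 (rule 86): 1100101111011
Gen 4 (rule 57): 1010011000110
Gen 5 (rule 86): 1011101101011
Gen 6 (rule 57): 0110011010110
Gen 7 (rule 86): 1011101010011
Gen 8 (rule 57): 0110010101010
Gen 9 (rule 86): 1011110101011
Gen 10 (rule 57): 0110001010110
Gen 11 (rule 86): 1011011010011
Gen 12 (rule 57): 0110110101010

Answer: 0110110101010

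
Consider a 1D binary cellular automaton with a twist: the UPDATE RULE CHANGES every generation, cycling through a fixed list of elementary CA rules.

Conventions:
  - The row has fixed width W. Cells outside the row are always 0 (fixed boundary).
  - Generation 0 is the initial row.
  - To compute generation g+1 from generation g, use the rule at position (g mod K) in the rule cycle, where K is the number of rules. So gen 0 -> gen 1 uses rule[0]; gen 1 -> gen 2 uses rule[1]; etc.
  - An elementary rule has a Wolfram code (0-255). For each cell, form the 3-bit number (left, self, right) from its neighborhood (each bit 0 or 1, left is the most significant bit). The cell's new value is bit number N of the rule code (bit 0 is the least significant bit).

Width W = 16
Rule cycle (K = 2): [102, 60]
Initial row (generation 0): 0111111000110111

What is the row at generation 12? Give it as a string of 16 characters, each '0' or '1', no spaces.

Gen 0: 0111111000110111
Gen 1 (rule 102): 1000001001011001
Gen 2 (rule 60): 1100001101110101
Gen 3 (rule 102): 0100010110011111
Gen 4 (rule 60): 0110011101010000
Gen 5 (rule 102): 1010100111110000
Gen 6 (rule 60): 1111110100001000
Gen 7 (rule 102): 0000011100011000
Gen 8 (rule 60): 0000010010010100
Gen 9 (rule 102): 0000110110111100
Gen 10 (rule 60): 0000101101100010
Gen 11 (rule 102): 0001110110100110
Gen 12 (rule 60): 0001001101110101

Answer: 0001001101110101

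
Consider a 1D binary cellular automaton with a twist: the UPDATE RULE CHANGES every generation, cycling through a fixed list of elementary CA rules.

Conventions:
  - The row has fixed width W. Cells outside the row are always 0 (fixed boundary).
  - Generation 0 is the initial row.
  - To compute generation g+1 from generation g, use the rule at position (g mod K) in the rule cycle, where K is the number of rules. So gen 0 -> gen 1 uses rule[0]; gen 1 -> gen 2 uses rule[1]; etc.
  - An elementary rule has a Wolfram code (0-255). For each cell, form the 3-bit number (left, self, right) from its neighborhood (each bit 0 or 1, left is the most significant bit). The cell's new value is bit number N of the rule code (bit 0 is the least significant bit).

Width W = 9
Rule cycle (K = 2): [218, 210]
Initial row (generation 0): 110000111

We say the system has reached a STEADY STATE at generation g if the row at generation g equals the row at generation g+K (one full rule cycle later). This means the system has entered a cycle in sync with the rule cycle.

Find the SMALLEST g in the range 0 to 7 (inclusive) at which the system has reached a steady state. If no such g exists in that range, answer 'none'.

Gen 0: 110000111
Gen 1 (rule 218): 111001111
Gen 2 (rule 210): 011110111
Gen 3 (rule 218): 111110111
Gen 4 (rule 210): 011110011
Gen 5 (rule 218): 111111111
Gen 6 (rule 210): 011111111
Gen 7 (rule 218): 111111111
Gen 8 (rule 210): 011111111
Gen 9 (rule 218): 111111111

Answer: 5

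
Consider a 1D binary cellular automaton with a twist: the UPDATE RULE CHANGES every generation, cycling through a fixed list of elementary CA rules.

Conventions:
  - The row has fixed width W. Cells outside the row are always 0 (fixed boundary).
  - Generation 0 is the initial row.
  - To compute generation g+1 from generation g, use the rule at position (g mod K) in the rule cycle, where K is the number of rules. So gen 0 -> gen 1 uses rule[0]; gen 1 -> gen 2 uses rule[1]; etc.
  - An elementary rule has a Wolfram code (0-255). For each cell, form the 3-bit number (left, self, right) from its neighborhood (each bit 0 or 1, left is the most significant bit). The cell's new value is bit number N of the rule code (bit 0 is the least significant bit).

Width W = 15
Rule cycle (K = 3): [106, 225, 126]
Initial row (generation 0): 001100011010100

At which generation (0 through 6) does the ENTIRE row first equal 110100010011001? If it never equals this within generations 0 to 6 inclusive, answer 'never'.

Answer: never

Derivation:
Gen 0: 001100011010100
Gen 1 (rule 106): 011100111101000
Gen 2 (rule 225): 001100011110011
Gen 3 (rule 126): 011110110011111
Gen 4 (rule 106): 110011110110001
Gen 5 (rule 225): 010001111010100
Gen 6 (rule 126): 111011001111110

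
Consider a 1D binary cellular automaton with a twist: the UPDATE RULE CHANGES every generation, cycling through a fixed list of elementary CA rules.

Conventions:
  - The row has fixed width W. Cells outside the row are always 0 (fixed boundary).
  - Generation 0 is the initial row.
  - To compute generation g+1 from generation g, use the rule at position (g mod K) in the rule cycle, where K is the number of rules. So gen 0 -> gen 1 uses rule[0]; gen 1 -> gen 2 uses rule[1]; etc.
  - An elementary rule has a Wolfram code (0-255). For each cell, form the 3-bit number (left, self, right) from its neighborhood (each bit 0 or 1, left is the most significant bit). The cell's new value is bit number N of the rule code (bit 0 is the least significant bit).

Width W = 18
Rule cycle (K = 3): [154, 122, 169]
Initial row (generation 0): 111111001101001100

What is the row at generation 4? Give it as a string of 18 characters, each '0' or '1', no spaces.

Gen 0: 111111001101001100
Gen 1 (rule 154): 111110111000111010
Gen 2 (rule 122): 100011101101101101
Gen 3 (rule 169): 001011011011011010
Gen 4 (rule 154): 010010010010010001

Answer: 010010010010010001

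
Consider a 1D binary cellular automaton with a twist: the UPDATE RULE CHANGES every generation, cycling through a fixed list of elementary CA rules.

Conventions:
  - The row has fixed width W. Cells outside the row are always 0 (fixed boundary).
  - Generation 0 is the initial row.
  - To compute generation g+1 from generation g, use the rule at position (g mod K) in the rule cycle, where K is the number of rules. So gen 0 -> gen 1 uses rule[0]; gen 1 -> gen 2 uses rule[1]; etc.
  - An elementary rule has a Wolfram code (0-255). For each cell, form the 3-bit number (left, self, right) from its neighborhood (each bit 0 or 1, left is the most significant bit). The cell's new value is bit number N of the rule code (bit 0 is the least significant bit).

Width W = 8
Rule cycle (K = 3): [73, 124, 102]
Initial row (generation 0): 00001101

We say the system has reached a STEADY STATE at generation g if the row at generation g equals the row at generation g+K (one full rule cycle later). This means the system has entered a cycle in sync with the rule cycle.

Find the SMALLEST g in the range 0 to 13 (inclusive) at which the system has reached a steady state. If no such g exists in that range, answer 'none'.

Answer: none

Derivation:
Gen 0: 00001101
Gen 1 (rule 73): 11101100
Gen 2 (rule 124): 10111110
Gen 3 (rule 102): 11000010
Gen 4 (rule 73): 11011000
Gen 5 (rule 124): 11111100
Gen 6 (rule 102): 00000100
Gen 7 (rule 73): 11110001
Gen 8 (rule 124): 10011001
Gen 9 (rule 102): 10101011
Gen 10 (rule 73): 00000011
Gen 11 (rule 124): 00000011
Gen 12 (rule 102): 00000101
Gen 13 (rule 73): 11110000
Gen 14 (rule 124): 10011000
Gen 15 (rule 102): 10101000
Gen 16 (rule 73): 00000011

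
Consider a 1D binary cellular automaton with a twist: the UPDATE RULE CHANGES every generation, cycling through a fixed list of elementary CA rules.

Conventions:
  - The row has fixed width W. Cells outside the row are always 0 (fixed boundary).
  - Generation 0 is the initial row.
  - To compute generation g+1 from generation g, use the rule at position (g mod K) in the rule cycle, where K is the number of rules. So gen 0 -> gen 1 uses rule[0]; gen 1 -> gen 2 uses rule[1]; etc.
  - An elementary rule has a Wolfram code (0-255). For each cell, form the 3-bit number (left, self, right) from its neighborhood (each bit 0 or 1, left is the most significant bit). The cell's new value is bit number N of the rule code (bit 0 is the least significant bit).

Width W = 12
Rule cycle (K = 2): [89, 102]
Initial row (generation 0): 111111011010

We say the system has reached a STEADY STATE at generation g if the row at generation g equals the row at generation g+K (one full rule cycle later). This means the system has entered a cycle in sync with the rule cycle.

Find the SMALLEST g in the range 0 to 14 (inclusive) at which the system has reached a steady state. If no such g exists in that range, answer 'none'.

Gen 0: 111111011010
Gen 1 (rule 89): 100001011001
Gen 2 (rule 102): 100011101011
Gen 3 (rule 89): 011010100011
Gen 4 (rule 102): 101111100101
Gen 5 (rule 89): 001000110000
Gen 6 (rule 102): 011001010000
Gen 7 (rule 89): 011100001111
Gen 8 (rule 102): 100100010001
Gen 9 (rule 89): 010011001100
Gen 10 (rule 102): 110101010100
Gen 11 (rule 89): 110000000011
Gen 12 (rule 102): 010000000101
Gen 13 (rule 89): 001111110000
Gen 14 (rule 102): 010000010000
Gen 15 (rule 89): 001111001111
Gen 16 (rule 102): 010001010001

Answer: none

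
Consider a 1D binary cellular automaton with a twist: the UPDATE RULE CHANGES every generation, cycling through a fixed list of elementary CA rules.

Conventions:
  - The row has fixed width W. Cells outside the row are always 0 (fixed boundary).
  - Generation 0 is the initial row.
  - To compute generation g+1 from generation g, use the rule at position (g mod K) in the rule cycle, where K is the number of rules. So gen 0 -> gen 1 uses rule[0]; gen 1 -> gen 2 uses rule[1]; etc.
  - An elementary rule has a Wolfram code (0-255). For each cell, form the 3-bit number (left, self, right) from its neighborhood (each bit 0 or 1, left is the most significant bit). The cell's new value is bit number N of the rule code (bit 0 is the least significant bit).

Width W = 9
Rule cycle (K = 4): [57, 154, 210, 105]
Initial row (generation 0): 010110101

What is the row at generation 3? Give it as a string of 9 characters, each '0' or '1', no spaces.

Answer: 101100010

Derivation:
Gen 0: 010110101
Gen 1 (rule 57): 001101010
Gen 2 (rule 154): 011000001
Gen 3 (rule 210): 101100010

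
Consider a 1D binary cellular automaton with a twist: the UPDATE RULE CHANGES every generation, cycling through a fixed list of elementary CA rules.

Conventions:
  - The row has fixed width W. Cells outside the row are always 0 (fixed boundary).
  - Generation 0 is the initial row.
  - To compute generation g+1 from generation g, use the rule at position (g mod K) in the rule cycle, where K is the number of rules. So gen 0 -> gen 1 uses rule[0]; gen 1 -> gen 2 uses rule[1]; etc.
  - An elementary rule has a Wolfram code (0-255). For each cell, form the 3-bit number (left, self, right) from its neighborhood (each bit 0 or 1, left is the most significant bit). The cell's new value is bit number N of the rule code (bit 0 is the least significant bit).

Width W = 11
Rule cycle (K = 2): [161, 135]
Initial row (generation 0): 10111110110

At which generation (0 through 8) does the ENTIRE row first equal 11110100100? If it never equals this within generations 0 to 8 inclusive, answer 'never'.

Answer: never

Derivation:
Gen 0: 10111110110
Gen 1 (rule 161): 01011101000
Gen 2 (rule 135): 11001001011
Gen 3 (rule 161): 00000000100
Gen 4 (rule 135): 11111111101
Gen 5 (rule 161): 01111111010
Gen 6 (rule 135): 10111110010
Gen 7 (rule 161): 01011100000
Gen 8 (rule 135): 11001001111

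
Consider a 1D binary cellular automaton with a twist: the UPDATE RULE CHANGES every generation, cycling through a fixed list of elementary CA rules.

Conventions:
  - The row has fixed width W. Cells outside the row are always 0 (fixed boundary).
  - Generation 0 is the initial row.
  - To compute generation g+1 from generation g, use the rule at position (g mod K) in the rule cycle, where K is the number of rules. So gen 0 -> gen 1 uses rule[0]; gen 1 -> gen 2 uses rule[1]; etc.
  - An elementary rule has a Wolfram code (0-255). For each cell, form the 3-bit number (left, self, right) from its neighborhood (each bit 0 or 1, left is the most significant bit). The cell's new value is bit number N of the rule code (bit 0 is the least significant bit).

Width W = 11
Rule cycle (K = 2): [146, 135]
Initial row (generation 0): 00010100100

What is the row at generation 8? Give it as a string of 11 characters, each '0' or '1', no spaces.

Gen 0: 00010100100
Gen 1 (rule 146): 00100011010
Gen 2 (rule 135): 11101100010
Gen 3 (rule 146): 01000010101
Gen 4 (rule 135): 11011110101
Gen 5 (rule 146): 00001100000
Gen 6 (rule 135): 11110001111
Gen 7 (rule 146): 01101010110
Gen 8 (rule 135): 10001010000

Answer: 10001010000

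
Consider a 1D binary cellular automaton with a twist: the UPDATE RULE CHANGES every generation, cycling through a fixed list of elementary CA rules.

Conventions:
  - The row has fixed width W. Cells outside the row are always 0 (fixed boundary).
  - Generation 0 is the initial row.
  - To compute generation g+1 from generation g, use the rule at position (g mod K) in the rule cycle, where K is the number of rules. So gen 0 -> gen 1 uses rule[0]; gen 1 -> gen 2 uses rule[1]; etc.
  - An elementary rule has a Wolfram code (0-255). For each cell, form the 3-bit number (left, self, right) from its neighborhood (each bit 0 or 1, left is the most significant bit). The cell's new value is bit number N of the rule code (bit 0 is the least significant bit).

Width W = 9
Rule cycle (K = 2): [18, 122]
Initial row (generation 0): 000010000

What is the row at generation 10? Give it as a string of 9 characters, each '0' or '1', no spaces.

Gen 0: 000010000
Gen 1 (rule 18): 000101000
Gen 2 (rule 122): 001010100
Gen 3 (rule 18): 010000010
Gen 4 (rule 122): 101000101
Gen 5 (rule 18): 000101000
Gen 6 (rule 122): 001010100
Gen 7 (rule 18): 010000010
Gen 8 (rule 122): 101000101
Gen 9 (rule 18): 000101000
Gen 10 (rule 122): 001010100

Answer: 001010100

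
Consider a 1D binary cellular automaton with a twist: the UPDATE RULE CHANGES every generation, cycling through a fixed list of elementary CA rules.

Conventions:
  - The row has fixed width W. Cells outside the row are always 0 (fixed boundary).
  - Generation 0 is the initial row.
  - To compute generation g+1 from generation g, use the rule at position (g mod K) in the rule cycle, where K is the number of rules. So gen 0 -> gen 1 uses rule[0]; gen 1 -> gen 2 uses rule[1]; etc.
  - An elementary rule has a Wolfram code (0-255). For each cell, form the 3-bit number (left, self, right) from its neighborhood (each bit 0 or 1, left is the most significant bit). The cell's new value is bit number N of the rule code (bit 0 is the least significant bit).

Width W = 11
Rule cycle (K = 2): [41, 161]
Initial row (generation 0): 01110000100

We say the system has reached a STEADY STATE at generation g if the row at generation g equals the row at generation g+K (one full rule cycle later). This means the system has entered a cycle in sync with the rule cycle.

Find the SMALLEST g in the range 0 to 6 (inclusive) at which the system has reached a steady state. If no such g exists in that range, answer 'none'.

Answer: 2

Derivation:
Gen 0: 01110000100
Gen 1 (rule 41): 01000110001
Gen 2 (rule 161): 00010000100
Gen 3 (rule 41): 11000110001
Gen 4 (rule 161): 00010000100
Gen 5 (rule 41): 11000110001
Gen 6 (rule 161): 00010000100
Gen 7 (rule 41): 11000110001
Gen 8 (rule 161): 00010000100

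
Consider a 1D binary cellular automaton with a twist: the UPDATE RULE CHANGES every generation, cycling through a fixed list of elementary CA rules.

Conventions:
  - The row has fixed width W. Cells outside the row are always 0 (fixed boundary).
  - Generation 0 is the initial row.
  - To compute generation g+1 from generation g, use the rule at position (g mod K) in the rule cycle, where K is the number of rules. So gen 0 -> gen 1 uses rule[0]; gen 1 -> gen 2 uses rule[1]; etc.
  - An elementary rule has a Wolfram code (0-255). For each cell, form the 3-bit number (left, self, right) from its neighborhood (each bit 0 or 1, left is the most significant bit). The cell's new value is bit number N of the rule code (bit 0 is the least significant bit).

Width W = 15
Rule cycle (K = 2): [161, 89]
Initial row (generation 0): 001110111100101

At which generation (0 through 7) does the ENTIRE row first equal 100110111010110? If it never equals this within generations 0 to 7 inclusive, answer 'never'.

Gen 0: 001110111100101
Gen 1 (rule 161): 100101011000010
Gen 2 (rule 89): 010000011111001
Gen 3 (rule 161): 000111001110000
Gen 4 (rule 89): 110101101011111
Gen 5 (rule 161): 001010010101110
Gen 6 (rule 89): 100001000001011
Gen 7 (rule 161): 001100011100100

Answer: never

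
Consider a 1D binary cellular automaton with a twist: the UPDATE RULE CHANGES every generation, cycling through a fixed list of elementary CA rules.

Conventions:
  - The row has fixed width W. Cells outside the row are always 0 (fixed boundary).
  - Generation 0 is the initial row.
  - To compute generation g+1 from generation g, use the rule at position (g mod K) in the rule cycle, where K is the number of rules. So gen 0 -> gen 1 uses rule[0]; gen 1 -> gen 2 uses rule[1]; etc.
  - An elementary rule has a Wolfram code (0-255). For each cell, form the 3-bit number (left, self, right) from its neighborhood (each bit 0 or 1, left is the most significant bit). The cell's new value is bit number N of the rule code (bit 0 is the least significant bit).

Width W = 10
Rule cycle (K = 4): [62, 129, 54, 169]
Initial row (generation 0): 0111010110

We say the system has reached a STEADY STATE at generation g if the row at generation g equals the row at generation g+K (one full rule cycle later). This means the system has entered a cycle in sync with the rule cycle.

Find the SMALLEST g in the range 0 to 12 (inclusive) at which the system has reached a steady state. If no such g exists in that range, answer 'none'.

Gen 0: 0111010110
Gen 1 (rule 62): 1100111101
Gen 2 (rule 129): 0000011000
Gen 3 (rule 54): 0000100100
Gen 4 (rule 169): 1110000001
Gen 5 (rule 62): 1001000011
Gen 6 (rule 129): 0000011000
Gen 7 (rule 54): 0000100100
Gen 8 (rule 169): 1110000001
Gen 9 (rule 62): 1001000011
Gen 10 (rule 129): 0000011000
Gen 11 (rule 54): 0000100100
Gen 12 (rule 169): 1110000001
Gen 13 (rule 62): 1001000011
Gen 14 (rule 129): 0000011000
Gen 15 (rule 54): 0000100100
Gen 16 (rule 169): 1110000001

Answer: 2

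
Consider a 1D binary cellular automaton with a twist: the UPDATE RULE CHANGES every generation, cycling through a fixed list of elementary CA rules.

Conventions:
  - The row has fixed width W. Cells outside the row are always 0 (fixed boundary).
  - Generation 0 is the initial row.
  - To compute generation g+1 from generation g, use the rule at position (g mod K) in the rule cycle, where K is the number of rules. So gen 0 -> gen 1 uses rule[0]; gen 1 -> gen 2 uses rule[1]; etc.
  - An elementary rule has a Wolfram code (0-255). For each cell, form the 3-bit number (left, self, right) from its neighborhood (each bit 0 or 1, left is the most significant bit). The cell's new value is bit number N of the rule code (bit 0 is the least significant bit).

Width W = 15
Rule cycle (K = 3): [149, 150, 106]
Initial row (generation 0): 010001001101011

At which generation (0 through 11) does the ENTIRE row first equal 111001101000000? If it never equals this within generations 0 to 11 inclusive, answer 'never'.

Answer: never

Derivation:
Gen 0: 010001001101011
Gen 1 (rule 149): 011101100001000
Gen 2 (rule 150): 101000010011100
Gen 3 (rule 106): 010000100110100
Gen 4 (rule 149): 011110110000111
Gen 5 (rule 150): 101100001001010
Gen 6 (rule 106): 011100010010100
Gen 7 (rule 149): 001011011010111
Gen 8 (rule 150): 011000000010010
Gen 9 (rule 106): 111000000100100
Gen 10 (rule 149): 010111110110111
Gen 11 (rule 150): 110011100000010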